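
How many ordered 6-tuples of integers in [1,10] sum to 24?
Coefficient of x^24 in (x + x² + ... + x^10)^6. By inclusion-exclusion on dice exceeding 10: Σ_j (-1)^j C(6,j)·C(24-1-10j, 5) = C(6,0)·C(23,5) - C(6,1)·C(13,5) = 1·33649 - 6·1287 = 25927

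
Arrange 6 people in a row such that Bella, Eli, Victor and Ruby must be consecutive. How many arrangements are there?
Treat the 4 as one block: (6-4+1)! × 4! = 6 × 24 = 144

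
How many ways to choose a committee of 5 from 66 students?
C(66,5) = 66!/(5!×61!) = 8936928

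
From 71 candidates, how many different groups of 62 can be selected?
C(71,62) = 71!/(62!×9!) = 74473879480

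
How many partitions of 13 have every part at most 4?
Let r_j(i) = number of partitions of i into parts ≤ j, for i = 0..13. r_1(i) = 1 for all i; r_j(i) = r_{j-1}(i) + r_j(i-j). Rows j = 2..4: ≤2: 1 1 2 2 3 3 4 4 5 5 6 6 7 7; ≤3: 1 1 2 3 4 5 7 8 10 12 14 16 19 21; ≤4: 1 1 2 3 5 6 9 11 15 18 23 27 34 39. r_4(13) = 39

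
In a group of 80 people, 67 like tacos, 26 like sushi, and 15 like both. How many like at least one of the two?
|A∪B| = |A| + |B| - |A∩B| = 67 + 26 - 15 = 78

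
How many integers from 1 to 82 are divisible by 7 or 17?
⌊82/7⌋ + ⌊82/17⌋ - ⌊82/119⌋ = 11 + 4 - 0 = 15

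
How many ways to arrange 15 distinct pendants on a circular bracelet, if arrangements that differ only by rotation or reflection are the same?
(15-1)!/2 = 87178291200/2 = 43589145600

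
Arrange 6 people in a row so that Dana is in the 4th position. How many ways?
Fix one position: (6-1)! = 120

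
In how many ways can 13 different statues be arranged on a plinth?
13! = 6227020800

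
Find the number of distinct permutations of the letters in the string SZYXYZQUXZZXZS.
14! / (2! × 1! × 2! × 1! × 5! × 3!) = 30270240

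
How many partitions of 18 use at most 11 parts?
By conjugation, equals partitions of 18 into parts ≤ 11. Let r_j(i) = number of partitions of i into parts ≤ j, for i = 0..18. r_1(i) = 1 for all i; r_j(i) = r_{j-1}(i) + r_j(i-j). Rows j = 2..11: ≤2: 1 1 2 2 3 3 4 4 5 5 6 6 7 7 8 8 9 9 10; ≤3: 1 1 2 3 4 5 7 8 10 12 14 16 19 21 24 27 30 33 37; ≤4: 1 1 2 3 5 6 9 11 15 18 23 27 34 39 47 54 64 72 84; ≤5: 1 1 2 3 5 7 10 13 18 23 30 37 47 57 70 84 101 119 141; ≤6: 1 1 2 3 5 7 11 14 20 26 35 44 58 71 90 110 136 163 199; ≤7: 1 1 2 3 5 7 11 15 21 28 38 49 65 82 105 131 164 201 248; ≤8: 1 1 2 3 5 7 11 15 22 29 40 52 70 89 116 146 186 230 288; ≤9: 1 1 2 3 5 7 11 15 22 30 41 54 73 94 123 157 201 252 318; ≤10: 1 1 2 3 5 7 11 15 22 30 42 55 75 97 128 164 212 267 340; ≤11: 1 1 2 3 5 7 11 15 22 30 42 56 76 99 131 169 219 278 355. r_11(18) = 355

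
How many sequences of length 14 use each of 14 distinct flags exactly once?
14! = 87178291200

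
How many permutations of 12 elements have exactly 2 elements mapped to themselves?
Choose the 2 fixed points C(12,2) = 66, derange the rest: !10 = Σ_{j=0}^{10} (-1)^j·10!/j! = 3628800 - 3628800 + 1814400 - 604800 + 151200 - 30240 + 5040 - 720 + 90 - 10 + 1 = 1334961. Product = 66 × 1334961 = 88107426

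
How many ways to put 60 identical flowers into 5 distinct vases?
C(60+5-1, 5-1) = C(64, 4) = 635376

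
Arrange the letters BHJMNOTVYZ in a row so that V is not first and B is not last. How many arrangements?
By inclusion-exclusion: 10! - 2×(10-1)! + (10-2)! = 3628800 - 725760 + 40320 = 2943360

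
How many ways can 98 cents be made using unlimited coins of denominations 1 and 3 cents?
Coefficient of x^98 in 1/(1-x^1) · 1/(1-x^3). Use j coins of 3 for j = 0..⌊98/3⌋ = 32, the rest in 1s: 32 + 1 = 33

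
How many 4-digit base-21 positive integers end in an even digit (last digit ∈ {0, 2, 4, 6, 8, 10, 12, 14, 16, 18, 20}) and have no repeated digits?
Last∈{0,2,4,6,8,10,12,14,16,18,20}. Last=0: 6840. Last nonzero: 10×19×P(19,2) = 64980. Total = 71820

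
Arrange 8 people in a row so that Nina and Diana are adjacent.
Treat as block: (8-1)! × 2! = 5040 × 2 = 10080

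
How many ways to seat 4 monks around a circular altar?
Circular: fix one position, arrange the rest. (4-1)! = 6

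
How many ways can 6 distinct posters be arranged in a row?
6! = 720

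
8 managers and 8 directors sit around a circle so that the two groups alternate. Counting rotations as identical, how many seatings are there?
Fix one of the managers: (8-1)! ways for the remaining managers, × 8! ways for the directors = 5040 × 40320 = 203212800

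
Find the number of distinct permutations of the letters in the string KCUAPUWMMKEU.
12! / (2! × 2! × 3! × 1! × 1! × 1! × 1! × 1!) = 19958400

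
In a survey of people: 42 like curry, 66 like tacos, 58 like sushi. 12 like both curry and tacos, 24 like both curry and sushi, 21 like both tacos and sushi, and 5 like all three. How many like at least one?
|A∪B∪C| = 42+66+58-12-24-21+5 = 114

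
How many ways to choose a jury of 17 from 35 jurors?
C(35,17) = 35!/(17!×18!) = 4537567650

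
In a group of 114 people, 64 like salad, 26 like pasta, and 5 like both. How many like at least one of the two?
|A∪B| = |A| + |B| - |A∩B| = 64 + 26 - 5 = 85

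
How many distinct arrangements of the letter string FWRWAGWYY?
9! / (1! × 2! × 3! × 1! × 1! × 1!) = 30240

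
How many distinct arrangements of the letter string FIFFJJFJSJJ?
11! / (4! × 1! × 5! × 1!) = 13860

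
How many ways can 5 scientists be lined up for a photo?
5! = 120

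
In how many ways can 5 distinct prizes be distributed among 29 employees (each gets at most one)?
P(29,5) = 29!/(29-5)! = 14250600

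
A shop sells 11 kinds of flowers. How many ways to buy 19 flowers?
C(19+11-1, 11-1) = C(29, 10) = 20030010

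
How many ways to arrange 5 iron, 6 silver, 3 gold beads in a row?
14! / (5! × 6! × 3!) = 168168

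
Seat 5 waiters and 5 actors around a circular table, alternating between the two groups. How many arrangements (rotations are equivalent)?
Fix one of the waiters: (5-1)! ways for the remaining waiters, × 5! ways for the actors = 24 × 120 = 2880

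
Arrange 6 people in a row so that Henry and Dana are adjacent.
Treat as block: (6-1)! × 2! = 120 × 2 = 240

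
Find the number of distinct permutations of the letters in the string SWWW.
4! / (3! × 1!) = 4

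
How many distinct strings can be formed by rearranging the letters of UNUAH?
5! / (2! × 1! × 1! × 1!) = 60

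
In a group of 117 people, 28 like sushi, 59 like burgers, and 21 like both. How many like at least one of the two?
|A∪B| = |A| + |B| - |A∩B| = 28 + 59 - 21 = 66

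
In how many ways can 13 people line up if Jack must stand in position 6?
Fix one position: (13-1)! = 479001600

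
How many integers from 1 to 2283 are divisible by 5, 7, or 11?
⌊2283/5⌋+⌊2283/7⌋+⌊2283/11⌋ - ⌊2283/35⌋-⌊2283/55⌋-⌊2283/77⌋ + ⌊2283/385⌋ = 456+326+207 - 65-41-29 + 5 = 859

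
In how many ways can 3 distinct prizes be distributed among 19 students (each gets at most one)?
P(19,3) = 19!/(19-3)! = 5814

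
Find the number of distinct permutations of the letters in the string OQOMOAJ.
7! / (1! × 3! × 1! × 1! × 1!) = 840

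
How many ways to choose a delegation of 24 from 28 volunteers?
C(28,24) = 28!/(24!×4!) = 20475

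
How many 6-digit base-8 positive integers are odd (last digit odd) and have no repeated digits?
Last∈{1,3,5,7}. Last=0: 0. Last nonzero: 4×6×P(6,4) = 8640. Total = 8640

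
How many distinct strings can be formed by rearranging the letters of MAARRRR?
7! / (1! × 2! × 4!) = 105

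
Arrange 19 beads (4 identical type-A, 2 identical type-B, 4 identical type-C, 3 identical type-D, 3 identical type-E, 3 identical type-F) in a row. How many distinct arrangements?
19! / (4! × 2! × 4! × 3! × 3! × 3!) = 488864376000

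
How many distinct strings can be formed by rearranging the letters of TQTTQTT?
7! / (5! × 2!) = 21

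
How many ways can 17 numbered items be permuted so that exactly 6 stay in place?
Choose the 6 fixed points C(17,6) = 12376, derange the rest: !11 = Σ_{j=0}^{11} (-1)^j·11!/j! = 39916800 - 39916800 + 19958400 - 6652800 + 1663200 - 332640 + 55440 - 7920 + 990 - 110 + 11 - 1 = 14684570. Product = 12376 × 14684570 = 181736238320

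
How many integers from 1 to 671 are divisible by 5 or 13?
⌊671/5⌋ + ⌊671/13⌋ - ⌊671/65⌋ = 134 + 51 - 10 = 175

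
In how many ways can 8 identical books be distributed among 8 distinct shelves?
C(8+8-1, 8-1) = C(15, 7) = 6435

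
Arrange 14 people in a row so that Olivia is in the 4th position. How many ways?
Fix one position: (14-1)! = 6227020800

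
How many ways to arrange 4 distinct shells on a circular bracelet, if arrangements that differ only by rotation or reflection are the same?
(4-1)!/2 = 6/2 = 3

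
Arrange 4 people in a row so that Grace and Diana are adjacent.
Treat as block: (4-1)! × 2! = 6 × 2 = 12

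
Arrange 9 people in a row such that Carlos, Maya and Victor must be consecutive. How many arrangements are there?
Treat the 3 as one block: (9-3+1)! × 3! = 5040 × 6 = 30240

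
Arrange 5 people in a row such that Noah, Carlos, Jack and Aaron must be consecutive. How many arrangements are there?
Treat the 4 as one block: (5-4+1)! × 4! = 2 × 24 = 48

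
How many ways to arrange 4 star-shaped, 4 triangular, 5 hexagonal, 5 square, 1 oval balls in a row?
19! / (4! × 4! × 5! × 5! × 1!) = 14665931280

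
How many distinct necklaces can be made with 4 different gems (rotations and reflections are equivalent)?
(4-1)!/2 = 6/2 = 3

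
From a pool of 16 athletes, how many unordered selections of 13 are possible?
C(16,13) = 16!/(13!×3!) = 560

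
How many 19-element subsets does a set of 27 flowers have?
C(27,19) = 27!/(19!×8!) = 2220075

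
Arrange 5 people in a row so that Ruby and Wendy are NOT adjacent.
Total - adjacent = 5! - (5-1)!×2 = 120 - 48 = 72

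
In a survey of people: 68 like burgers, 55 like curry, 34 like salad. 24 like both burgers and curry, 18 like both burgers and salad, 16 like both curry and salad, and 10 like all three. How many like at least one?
|A∪B∪C| = 68+55+34-24-18-16+10 = 109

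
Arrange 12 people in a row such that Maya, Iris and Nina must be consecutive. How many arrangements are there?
Treat the 3 as one block: (12-3+1)! × 3! = 3628800 × 6 = 21772800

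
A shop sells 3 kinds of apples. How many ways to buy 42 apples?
C(42+3-1, 3-1) = C(44, 2) = 946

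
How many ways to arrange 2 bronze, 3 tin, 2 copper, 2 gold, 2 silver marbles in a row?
11! / (2! × 3! × 2! × 2! × 2!) = 415800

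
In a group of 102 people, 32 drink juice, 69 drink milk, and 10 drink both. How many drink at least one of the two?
|A∪B| = |A| + |B| - |A∩B| = 32 + 69 - 10 = 91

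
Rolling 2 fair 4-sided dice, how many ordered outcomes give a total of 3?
Coefficient of x^3 in (x + x² + ... + x^4)^2. By inclusion-exclusion on dice exceeding 4: Σ_j (-1)^j C(2,j)·C(3-1-4j, 1) = C(2,0)·C(2,1) = 1·2 = 2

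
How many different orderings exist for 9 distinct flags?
9! = 362880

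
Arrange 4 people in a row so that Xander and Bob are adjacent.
Treat as block: (4-1)! × 2! = 6 × 2 = 12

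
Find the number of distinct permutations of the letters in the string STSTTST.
7! / (3! × 4!) = 35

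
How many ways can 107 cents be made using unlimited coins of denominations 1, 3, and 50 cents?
Coefficient of x^107 in 1/(1-x^1) · 1/(1-x^3) · 1/(1-x^50). Case on j = number of 50-cent coins (j = 0..2); remainder r = 107 - 50j is made from {1,3} in ⌊r/3⌋+1 ways. r = 107, 57, 7 → 36 + 20 + 3 = 59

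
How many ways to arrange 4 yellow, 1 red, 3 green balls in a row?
8! / (4! × 1! × 3!) = 280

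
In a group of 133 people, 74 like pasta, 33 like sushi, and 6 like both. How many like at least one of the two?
|A∪B| = |A| + |B| - |A∩B| = 74 + 33 - 6 = 101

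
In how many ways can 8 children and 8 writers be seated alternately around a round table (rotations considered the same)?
Fix one of the children: (8-1)! ways for the remaining children, × 8! ways for the writers = 5040 × 40320 = 203212800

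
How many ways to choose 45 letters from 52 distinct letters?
C(52,45) = 52!/(45!×7!) = 133784560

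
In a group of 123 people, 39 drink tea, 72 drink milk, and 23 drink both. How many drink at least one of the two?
|A∪B| = |A| + |B| - |A∩B| = 39 + 72 - 23 = 88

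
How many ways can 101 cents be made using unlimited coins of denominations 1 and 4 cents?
Coefficient of x^101 in 1/(1-x^1) · 1/(1-x^4). Use j coins of 4 for j = 0..⌊101/4⌋ = 25, the rest in 1s: 25 + 1 = 26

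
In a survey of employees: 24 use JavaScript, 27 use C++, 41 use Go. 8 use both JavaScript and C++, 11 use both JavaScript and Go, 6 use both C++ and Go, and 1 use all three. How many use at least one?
|A∪B∪C| = 24+27+41-8-11-6+1 = 68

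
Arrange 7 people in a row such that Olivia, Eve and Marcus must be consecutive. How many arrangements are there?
Treat the 3 as one block: (7-3+1)! × 3! = 120 × 6 = 720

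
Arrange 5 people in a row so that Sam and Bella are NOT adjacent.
Total - adjacent = 5! - (5-1)!×2 = 120 - 48 = 72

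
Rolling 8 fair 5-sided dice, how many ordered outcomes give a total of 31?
Coefficient of x^31 in (x + x² + ... + x^5)^8. By inclusion-exclusion on dice exceeding 5: Σ_j (-1)^j C(8,j)·C(31-1-5j, 7) = C(8,0)·C(30,7) - C(8,1)·C(25,7) + C(8,2)·C(20,7) - C(8,3)·C(15,7) + C(8,4)·C(10,7) = 1·2035800 - 8·480700 + 28·77520 - 56·6435 + 70·120 = 8800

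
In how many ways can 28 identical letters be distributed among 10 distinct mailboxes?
C(28+10-1, 10-1) = C(37, 9) = 124403620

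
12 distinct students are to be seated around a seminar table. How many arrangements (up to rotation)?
Circular: fix one position, arrange the rest. (12-1)! = 39916800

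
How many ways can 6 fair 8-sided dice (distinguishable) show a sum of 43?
Coefficient of x^43 in (x + x² + ... + x^8)^6. By inclusion-exclusion on dice exceeding 8: Σ_j (-1)^j C(6,j)·C(43-1-8j, 5) = C(6,0)·C(42,5) - C(6,1)·C(34,5) + C(6,2)·C(26,5) - C(6,3)·C(18,5) + C(6,4)·C(10,5) = 1·850668 - 6·278256 + 15·65780 - 20·8568 + 15·252 = 252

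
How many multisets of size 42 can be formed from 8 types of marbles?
C(42+8-1, 8-1) = C(49, 7) = 85900584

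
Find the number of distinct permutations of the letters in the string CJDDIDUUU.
9! / (1! × 1! × 1! × 3! × 3!) = 10080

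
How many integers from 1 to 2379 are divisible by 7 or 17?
⌊2379/7⌋ + ⌊2379/17⌋ - ⌊2379/119⌋ = 339 + 139 - 19 = 459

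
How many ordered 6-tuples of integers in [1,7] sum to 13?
Coefficient of x^13 in (x + x² + ... + x^7)^6. By inclusion-exclusion on dice exceeding 7: Σ_j (-1)^j C(6,j)·C(13-1-7j, 5) = C(6,0)·C(12,5) - C(6,1)·C(5,5) = 1·792 - 6·1 = 786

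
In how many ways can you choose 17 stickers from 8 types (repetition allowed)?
C(17+8-1, 8-1) = C(24, 7) = 346104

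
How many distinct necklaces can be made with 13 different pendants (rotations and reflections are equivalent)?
(13-1)!/2 = 479001600/2 = 239500800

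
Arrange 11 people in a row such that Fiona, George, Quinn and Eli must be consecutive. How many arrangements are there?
Treat the 4 as one block: (11-4+1)! × 4! = 40320 × 24 = 967680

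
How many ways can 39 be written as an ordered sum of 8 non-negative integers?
C(39+8-1, 8-1) = C(46, 7) = 53524680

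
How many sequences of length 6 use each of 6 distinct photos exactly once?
6! = 720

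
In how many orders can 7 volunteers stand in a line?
7! = 5040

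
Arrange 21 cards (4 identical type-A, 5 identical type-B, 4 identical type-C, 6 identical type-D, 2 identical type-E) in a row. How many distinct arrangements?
21! / (4! × 5! × 4! × 6! × 2!) = 513307594800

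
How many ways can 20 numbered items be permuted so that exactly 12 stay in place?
Choose the 12 fixed points C(20,12) = 125970, derange the rest: !8 = Σ_{j=0}^{8} (-1)^j·8!/j! = 40320 - 40320 + 20160 - 6720 + 1680 - 336 + 56 - 8 + 1 = 14833. Product = 125970 × 14833 = 1868513010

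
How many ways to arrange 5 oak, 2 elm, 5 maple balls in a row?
12! / (5! × 2! × 5!) = 16632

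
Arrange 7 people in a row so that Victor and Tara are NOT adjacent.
Total - adjacent = 7! - (7-1)!×2 = 5040 - 1440 = 3600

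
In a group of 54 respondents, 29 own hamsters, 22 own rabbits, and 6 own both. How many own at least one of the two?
|A∪B| = |A| + |B| - |A∩B| = 29 + 22 - 6 = 45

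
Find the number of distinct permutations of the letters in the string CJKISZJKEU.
10! / (1! × 1! × 1! × 1! × 2! × 1! × 1! × 2!) = 907200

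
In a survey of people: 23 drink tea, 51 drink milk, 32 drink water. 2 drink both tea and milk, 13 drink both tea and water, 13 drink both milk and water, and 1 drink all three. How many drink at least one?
|A∪B∪C| = 23+51+32-2-13-13+1 = 79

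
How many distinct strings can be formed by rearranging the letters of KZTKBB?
6! / (2! × 2! × 1! × 1!) = 180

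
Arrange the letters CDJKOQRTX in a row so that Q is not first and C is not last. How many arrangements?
By inclusion-exclusion: 9! - 2×(9-1)! + (9-2)! = 362880 - 80640 + 5040 = 287280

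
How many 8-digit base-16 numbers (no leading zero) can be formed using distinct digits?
First digit: 15 choices (nonzero). Then descending: 15 × 15 × 14 × 13 × 12 × 11 × 10 × 9 = 486486000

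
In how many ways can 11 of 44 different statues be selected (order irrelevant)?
C(44,11) = 44!/(11!×33!) = 7669339132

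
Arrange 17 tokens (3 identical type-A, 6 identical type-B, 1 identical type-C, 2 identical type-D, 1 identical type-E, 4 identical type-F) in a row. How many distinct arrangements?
17! / (3! × 6! × 1! × 2! × 1! × 4!) = 1715313600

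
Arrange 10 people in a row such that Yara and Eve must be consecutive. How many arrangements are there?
Treat the 2 as one block: (10-2+1)! × 2! = 362880 × 2 = 725760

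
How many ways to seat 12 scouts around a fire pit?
Circular: fix one position, arrange the rest. (12-1)! = 39916800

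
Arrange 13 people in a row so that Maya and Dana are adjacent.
Treat as block: (13-1)! × 2! = 479001600 × 2 = 958003200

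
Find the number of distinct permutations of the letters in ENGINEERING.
11! / (3! × 3! × 2! × 2! × 1!) = 277200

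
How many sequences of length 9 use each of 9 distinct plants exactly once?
9! = 362880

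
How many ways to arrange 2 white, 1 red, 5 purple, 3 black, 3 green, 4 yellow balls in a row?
18! / (2! × 1! × 5! × 3! × 3! × 4!) = 30875644800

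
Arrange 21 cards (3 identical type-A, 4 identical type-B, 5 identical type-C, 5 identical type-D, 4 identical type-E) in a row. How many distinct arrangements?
21! / (3! × 4! × 5! × 5! × 4!) = 1026615189600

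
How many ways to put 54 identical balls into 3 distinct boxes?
C(54+3-1, 3-1) = C(56, 2) = 1540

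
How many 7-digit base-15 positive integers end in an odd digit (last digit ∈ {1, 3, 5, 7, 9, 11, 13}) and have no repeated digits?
Last∈{1,3,5,7,9,11,13}. Last=0: 0. Last nonzero: 7×13×P(13,5) = 14054040. Total = 14054040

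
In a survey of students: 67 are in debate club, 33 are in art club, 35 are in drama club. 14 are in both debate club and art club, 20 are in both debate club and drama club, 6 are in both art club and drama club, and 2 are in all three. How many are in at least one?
|A∪B∪C| = 67+33+35-14-20-6+2 = 97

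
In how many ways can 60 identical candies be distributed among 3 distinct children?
C(60+3-1, 3-1) = C(62, 2) = 1891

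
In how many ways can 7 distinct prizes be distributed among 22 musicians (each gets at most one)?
P(22,7) = 22!/(22-7)! = 859541760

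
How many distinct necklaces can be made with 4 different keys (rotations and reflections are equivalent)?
(4-1)!/2 = 6/2 = 3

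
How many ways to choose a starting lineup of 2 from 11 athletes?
C(11,2) = 11!/(2!×9!) = 55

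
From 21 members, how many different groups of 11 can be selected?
C(21,11) = 21!/(11!×10!) = 352716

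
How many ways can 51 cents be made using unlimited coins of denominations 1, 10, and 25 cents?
Coefficient of x^51 in 1/(1-x^1) · 1/(1-x^10) · 1/(1-x^25). Case on j = number of 25-cent coins (j = 0..2); remainder r = 51 - 25j is made from {1,10} in ⌊r/10⌋+1 ways. r = 51, 26, 1 → 6 + 3 + 1 = 10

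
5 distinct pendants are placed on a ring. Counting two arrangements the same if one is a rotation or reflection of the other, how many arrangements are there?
(5-1)!/2 = 24/2 = 12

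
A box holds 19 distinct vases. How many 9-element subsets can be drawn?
C(19,9) = 19!/(9!×10!) = 92378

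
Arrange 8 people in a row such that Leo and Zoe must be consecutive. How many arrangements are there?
Treat the 2 as one block: (8-2+1)! × 2! = 5040 × 2 = 10080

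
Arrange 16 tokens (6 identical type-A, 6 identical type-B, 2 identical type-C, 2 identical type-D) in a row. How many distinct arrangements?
16! / (6! × 6! × 2! × 2!) = 10090080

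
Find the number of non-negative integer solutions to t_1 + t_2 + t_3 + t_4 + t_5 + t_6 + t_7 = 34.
C(34+7-1, 7-1) = C(40, 6) = 3838380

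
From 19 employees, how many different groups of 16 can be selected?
C(19,16) = 19!/(16!×3!) = 969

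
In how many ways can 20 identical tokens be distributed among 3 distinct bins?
C(20+3-1, 3-1) = C(22, 2) = 231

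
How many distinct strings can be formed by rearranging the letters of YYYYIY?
6! / (1! × 5!) = 6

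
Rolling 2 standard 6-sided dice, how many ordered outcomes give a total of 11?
Coefficient of x^11 in (x + x² + ... + x^6)^2. By inclusion-exclusion on dice exceeding 6: Σ_j (-1)^j C(2,j)·C(11-1-6j, 1) = C(2,0)·C(10,1) - C(2,1)·C(4,1) = 1·10 - 2·4 = 2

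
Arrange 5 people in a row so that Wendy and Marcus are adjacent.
Treat as block: (5-1)! × 2! = 24 × 2 = 48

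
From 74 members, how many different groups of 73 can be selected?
C(74,73) = 74!/(73!×1!) = 74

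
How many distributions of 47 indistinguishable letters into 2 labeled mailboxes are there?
C(47+2-1, 2-1) = C(48, 1) = 48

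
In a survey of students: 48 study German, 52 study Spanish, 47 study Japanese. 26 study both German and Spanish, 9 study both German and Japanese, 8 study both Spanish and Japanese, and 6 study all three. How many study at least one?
|A∪B∪C| = 48+52+47-26-9-8+6 = 110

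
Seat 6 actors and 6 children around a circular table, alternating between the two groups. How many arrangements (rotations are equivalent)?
Fix one of the actors: (6-1)! ways for the remaining actors, × 6! ways for the children = 120 × 720 = 86400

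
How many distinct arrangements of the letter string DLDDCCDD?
8! / (5! × 1! × 2!) = 168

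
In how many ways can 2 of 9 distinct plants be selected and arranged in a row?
P(9,2) = 9!/(9-2)! = 72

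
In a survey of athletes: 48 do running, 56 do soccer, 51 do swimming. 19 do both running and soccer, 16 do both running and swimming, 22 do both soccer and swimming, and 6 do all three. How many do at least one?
|A∪B∪C| = 48+56+51-19-16-22+6 = 104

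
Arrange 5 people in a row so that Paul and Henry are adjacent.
Treat as block: (5-1)! × 2! = 24 × 2 = 48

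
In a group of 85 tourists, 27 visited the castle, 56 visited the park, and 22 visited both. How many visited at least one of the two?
|A∪B| = |A| + |B| - |A∩B| = 27 + 56 - 22 = 61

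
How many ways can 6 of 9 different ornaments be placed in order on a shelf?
P(9,6) = 9!/(9-6)! = 60480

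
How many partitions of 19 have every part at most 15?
Let r_j(i) = number of partitions of i into parts ≤ j, for i = 0..19. r_1(i) = 1 for all i; r_j(i) = r_{j-1}(i) + r_j(i-j). Rows j = 2..15: ≤2: 1 1 2 2 3 3 4 4 5 5 6 6 7 7 8 8 9 9 10 10; ≤3: 1 1 2 3 4 5 7 8 10 12 14 16 19 21 24 27 30 33 37 40; ≤4: 1 1 2 3 5 6 9 11 15 18 23 27 34 39 47 54 64 72 84 94; ≤5: 1 1 2 3 5 7 10 13 18 23 30 37 47 57 70 84 101 119 141 164; ≤6: 1 1 2 3 5 7 11 14 20 26 35 44 58 71 90 110 136 163 199 235; ≤7: 1 1 2 3 5 7 11 15 21 28 38 49 65 82 105 131 164 201 248 300; ≤8: 1 1 2 3 5 7 11 15 22 29 40 52 70 89 116 146 186 230 288 352; ≤9: 1 1 2 3 5 7 11 15 22 30 41 54 73 94 123 157 201 252 318 393; ≤10: 1 1 2 3 5 7 11 15 22 30 42 55 75 97 128 164 212 267 340 423; ≤11: 1 1 2 3 5 7 11 15 22 30 42 56 76 99 131 169 219 278 355 445; ≤12: 1 1 2 3 5 7 11 15 22 30 42 56 77 100 133 172 224 285 366 460; ≤13: 1 1 2 3 5 7 11 15 22 30 42 56 77 101 134 174 227 290 373 471; ≤14: 1 1 2 3 5 7 11 15 22 30 42 56 77 101 135 175 229 293 378 478; ≤15: 1 1 2 3 5 7 11 15 22 30 42 56 77 101 135 176 230 295 381 483. r_15(19) = 483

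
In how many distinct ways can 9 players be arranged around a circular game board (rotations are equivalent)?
Circular: fix one position, arrange the rest. (9-1)! = 40320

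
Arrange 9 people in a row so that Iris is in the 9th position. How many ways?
Fix one position: (9-1)! = 40320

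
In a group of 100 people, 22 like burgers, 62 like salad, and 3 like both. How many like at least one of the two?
|A∪B| = |A| + |B| - |A∩B| = 22 + 62 - 3 = 81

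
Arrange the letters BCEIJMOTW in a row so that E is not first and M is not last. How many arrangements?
By inclusion-exclusion: 9! - 2×(9-1)! + (9-2)! = 362880 - 80640 + 5040 = 287280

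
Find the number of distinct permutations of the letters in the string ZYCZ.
4! / (1! × 1! × 2!) = 12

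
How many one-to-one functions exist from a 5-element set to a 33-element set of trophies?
P(33,5) = 33!/(33-5)! = 28480320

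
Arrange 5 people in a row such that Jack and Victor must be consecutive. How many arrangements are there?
Treat the 2 as one block: (5-2+1)! × 2! = 24 × 2 = 48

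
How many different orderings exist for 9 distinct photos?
9! = 362880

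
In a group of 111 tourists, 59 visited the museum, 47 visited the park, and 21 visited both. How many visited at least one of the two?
|A∪B| = |A| + |B| - |A∩B| = 59 + 47 - 21 = 85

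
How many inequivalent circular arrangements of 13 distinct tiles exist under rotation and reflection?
(13-1)!/2 = 479001600/2 = 239500800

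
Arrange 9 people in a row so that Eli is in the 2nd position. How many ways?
Fix one position: (9-1)! = 40320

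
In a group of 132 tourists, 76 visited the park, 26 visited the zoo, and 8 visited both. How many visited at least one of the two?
|A∪B| = |A| + |B| - |A∩B| = 76 + 26 - 8 = 94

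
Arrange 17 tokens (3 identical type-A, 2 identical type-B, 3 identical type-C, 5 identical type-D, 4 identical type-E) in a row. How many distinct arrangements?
17! / (3! × 2! × 3! × 5! × 4!) = 1715313600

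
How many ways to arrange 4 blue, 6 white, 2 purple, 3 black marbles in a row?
15! / (4! × 6! × 2! × 3!) = 6306300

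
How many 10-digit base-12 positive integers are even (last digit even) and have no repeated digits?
Last∈{0,2,4,6,8,10}. Last=0: 19958400. Last nonzero: 5×10×P(10,8) = 90720000. Total = 110678400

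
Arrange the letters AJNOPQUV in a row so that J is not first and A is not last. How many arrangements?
By inclusion-exclusion: 8! - 2×(8-1)! + (8-2)! = 40320 - 10080 + 720 = 30960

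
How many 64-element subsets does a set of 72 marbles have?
C(72,64) = 72!/(64!×8!) = 11969016345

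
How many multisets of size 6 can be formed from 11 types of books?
C(6+11-1, 11-1) = C(16, 10) = 8008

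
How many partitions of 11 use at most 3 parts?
By conjugation, equals partitions of 11 into parts ≤ 3. Let r_j(i) = number of partitions of i into parts ≤ j, for i = 0..11. r_1(i) = 1 for all i; r_j(i) = r_{j-1}(i) + r_j(i-j). Rows j = 2..3: ≤2: 1 1 2 2 3 3 4 4 5 5 6 6; ≤3: 1 1 2 3 4 5 7 8 10 12 14 16. r_3(11) = 16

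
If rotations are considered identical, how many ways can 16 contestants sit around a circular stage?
Circular: fix one position, arrange the rest. (16-1)! = 1307674368000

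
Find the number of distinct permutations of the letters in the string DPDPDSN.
7! / (2! × 1! × 1! × 3!) = 420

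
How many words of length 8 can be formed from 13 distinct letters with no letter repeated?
P(13,8) = 13!/(13-8)! = 51891840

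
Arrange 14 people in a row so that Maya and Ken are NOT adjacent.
Total - adjacent = 14! - (14-1)!×2 = 87178291200 - 12454041600 = 74724249600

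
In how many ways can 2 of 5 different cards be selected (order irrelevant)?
C(5,2) = 5!/(2!×3!) = 10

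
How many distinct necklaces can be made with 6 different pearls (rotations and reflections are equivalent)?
(6-1)!/2 = 120/2 = 60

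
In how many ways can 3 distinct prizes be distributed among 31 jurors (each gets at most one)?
P(31,3) = 31!/(31-3)! = 26970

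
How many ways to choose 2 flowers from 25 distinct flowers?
C(25,2) = 25!/(2!×23!) = 300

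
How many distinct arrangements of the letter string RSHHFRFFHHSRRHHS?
16! / (3! × 3! × 4! × 6!) = 33633600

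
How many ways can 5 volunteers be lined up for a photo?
5! = 120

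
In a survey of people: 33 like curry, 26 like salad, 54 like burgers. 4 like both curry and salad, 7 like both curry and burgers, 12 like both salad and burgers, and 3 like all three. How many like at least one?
|A∪B∪C| = 33+26+54-4-7-12+3 = 93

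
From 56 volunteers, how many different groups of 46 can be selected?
C(56,46) = 56!/(46!×10!) = 35607051480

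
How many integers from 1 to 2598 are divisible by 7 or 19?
⌊2598/7⌋ + ⌊2598/19⌋ - ⌊2598/133⌋ = 371 + 136 - 19 = 488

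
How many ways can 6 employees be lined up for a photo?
6! = 720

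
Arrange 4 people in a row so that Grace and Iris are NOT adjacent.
Total - adjacent = 4! - (4-1)!×2 = 24 - 12 = 12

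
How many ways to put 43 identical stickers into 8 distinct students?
C(43+8-1, 8-1) = C(50, 7) = 99884400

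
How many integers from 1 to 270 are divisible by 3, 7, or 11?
⌊270/3⌋+⌊270/7⌋+⌊270/11⌋ - ⌊270/21⌋-⌊270/33⌋-⌊270/77⌋ + ⌊270/231⌋ = 90+38+24 - 12-8-3 + 1 = 130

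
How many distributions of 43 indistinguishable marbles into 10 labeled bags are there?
C(43+10-1, 10-1) = C(52, 9) = 3679075400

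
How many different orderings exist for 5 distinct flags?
5! = 120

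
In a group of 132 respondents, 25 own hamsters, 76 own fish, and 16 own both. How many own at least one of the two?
|A∪B| = |A| + |B| - |A∩B| = 25 + 76 - 16 = 85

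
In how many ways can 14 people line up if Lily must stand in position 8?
Fix one position: (14-1)! = 6227020800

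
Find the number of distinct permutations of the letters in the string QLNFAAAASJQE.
12! / (1! × 1! × 1! × 1! × 2! × 1! × 4! × 1!) = 9979200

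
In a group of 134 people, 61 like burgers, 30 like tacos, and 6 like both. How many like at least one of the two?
|A∪B| = |A| + |B| - |A∩B| = 61 + 30 - 6 = 85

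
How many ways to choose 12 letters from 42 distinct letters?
C(42,12) = 42!/(12!×30!) = 11058116888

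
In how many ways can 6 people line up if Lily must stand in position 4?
Fix one position: (6-1)! = 120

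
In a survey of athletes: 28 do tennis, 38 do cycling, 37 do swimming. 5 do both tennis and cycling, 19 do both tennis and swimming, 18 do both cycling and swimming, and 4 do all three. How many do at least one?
|A∪B∪C| = 28+38+37-5-19-18+4 = 65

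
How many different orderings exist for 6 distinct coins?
6! = 720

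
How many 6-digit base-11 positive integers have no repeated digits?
First digit: 10 choices (nonzero). Then descending: 10 × 10 × 9 × 8 × 7 × 6 = 302400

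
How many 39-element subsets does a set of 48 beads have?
C(48,39) = 48!/(39!×9!) = 1677106640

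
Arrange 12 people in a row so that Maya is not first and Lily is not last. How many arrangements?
By inclusion-exclusion: 12! - 2×(12-1)! + (12-2)! = 479001600 - 79833600 + 3628800 = 402796800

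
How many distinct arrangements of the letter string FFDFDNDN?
8! / (3! × 3! × 2!) = 560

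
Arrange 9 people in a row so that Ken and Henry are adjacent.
Treat as block: (9-1)! × 2! = 40320 × 2 = 80640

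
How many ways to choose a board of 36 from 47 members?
C(47,36) = 47!/(36!×11!) = 17417133617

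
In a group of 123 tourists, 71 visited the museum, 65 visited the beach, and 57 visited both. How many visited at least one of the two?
|A∪B| = |A| + |B| - |A∩B| = 71 + 65 - 57 = 79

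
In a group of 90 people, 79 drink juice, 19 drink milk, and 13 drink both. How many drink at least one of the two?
|A∪B| = |A| + |B| - |A∩B| = 79 + 19 - 13 = 85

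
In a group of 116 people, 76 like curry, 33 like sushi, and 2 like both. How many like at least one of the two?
|A∪B| = |A| + |B| - |A∩B| = 76 + 33 - 2 = 107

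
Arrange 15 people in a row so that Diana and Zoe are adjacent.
Treat as block: (15-1)! × 2! = 87178291200 × 2 = 174356582400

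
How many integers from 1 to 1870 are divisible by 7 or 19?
⌊1870/7⌋ + ⌊1870/19⌋ - ⌊1870/133⌋ = 267 + 98 - 14 = 351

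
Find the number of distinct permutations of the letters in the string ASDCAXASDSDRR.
13! / (1! × 3! × 2! × 1! × 3! × 3!) = 14414400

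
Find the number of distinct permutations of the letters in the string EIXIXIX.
7! / (3! × 1! × 3!) = 140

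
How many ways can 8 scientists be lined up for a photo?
8! = 40320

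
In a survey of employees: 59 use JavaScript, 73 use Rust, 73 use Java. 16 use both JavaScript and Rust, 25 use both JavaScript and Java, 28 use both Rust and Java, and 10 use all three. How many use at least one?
|A∪B∪C| = 59+73+73-16-25-28+10 = 146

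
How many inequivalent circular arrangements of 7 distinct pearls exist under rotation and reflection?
(7-1)!/2 = 720/2 = 360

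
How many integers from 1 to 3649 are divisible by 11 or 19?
⌊3649/11⌋ + ⌊3649/19⌋ - ⌊3649/209⌋ = 331 + 192 - 17 = 506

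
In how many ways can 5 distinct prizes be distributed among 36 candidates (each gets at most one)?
P(36,5) = 36!/(36-5)! = 45239040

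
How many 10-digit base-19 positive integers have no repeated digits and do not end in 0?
Last digit: 18 nonzero choices. First digit: 17 (nonzero, ≠last). Middle 8: P(17,8) = 980179200. Total = 299934835200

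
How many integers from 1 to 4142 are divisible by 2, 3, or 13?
⌊4142/2⌋+⌊4142/3⌋+⌊4142/13⌋ - ⌊4142/6⌋-⌊4142/26⌋-⌊4142/39⌋ + ⌊4142/78⌋ = 2071+1380+318 - 690-159-106 + 53 = 2867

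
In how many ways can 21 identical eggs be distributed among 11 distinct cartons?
C(21+11-1, 11-1) = C(31, 10) = 44352165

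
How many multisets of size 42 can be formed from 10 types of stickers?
C(42+10-1, 10-1) = C(51, 9) = 3042312350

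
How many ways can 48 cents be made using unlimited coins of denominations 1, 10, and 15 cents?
Coefficient of x^48 in 1/(1-x^1) · 1/(1-x^10) · 1/(1-x^15). Case on j = number of 15-cent coins (j = 0..3); remainder r = 48 - 15j is made from {1,10} in ⌊r/10⌋+1 ways. r = 48, 33, 18, 3 → 5 + 4 + 2 + 1 = 12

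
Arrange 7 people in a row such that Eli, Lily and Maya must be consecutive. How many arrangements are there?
Treat the 3 as one block: (7-3+1)! × 3! = 120 × 6 = 720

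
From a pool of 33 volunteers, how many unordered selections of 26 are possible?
C(33,26) = 33!/(26!×7!) = 4272048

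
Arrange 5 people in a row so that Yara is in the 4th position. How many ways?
Fix one position: (5-1)! = 24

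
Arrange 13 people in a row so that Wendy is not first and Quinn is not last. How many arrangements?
By inclusion-exclusion: 13! - 2×(13-1)! + (13-2)! = 6227020800 - 958003200 + 39916800 = 5308934400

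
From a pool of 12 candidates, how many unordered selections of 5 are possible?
C(12,5) = 12!/(5!×7!) = 792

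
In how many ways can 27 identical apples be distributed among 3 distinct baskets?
C(27+3-1, 3-1) = C(29, 2) = 406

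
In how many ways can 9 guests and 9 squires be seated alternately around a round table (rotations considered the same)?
Fix one of the guests: (9-1)! ways for the remaining guests, × 9! ways for the squires = 40320 × 362880 = 14631321600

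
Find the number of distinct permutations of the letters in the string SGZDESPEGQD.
11! / (1! × 2! × 2! × 2! × 2! × 1! × 1!) = 2494800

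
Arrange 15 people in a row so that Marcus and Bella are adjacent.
Treat as block: (15-1)! × 2! = 87178291200 × 2 = 174356582400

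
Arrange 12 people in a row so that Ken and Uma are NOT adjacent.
Total - adjacent = 12! - (12-1)!×2 = 479001600 - 79833600 = 399168000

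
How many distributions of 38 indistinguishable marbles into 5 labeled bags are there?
C(38+5-1, 5-1) = C(42, 4) = 111930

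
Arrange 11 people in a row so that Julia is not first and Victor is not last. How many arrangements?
By inclusion-exclusion: 11! - 2×(11-1)! + (11-2)! = 39916800 - 7257600 + 362880 = 33022080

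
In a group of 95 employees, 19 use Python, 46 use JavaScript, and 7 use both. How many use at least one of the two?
|A∪B| = |A| + |B| - |A∩B| = 19 + 46 - 7 = 58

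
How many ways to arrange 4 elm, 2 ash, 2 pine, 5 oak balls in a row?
13! / (4! × 2! × 2! × 5!) = 540540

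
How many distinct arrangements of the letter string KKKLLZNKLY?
10! / (1! × 4! × 1! × 1! × 3!) = 25200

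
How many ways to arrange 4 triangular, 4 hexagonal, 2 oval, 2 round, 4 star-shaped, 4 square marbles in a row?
20! / (4! × 4! × 2! × 2! × 4! × 4!) = 1833241410000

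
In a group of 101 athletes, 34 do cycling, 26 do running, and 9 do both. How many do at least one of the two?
|A∪B| = |A| + |B| - |A∩B| = 34 + 26 - 9 = 51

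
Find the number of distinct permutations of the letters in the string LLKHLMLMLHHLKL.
14! / (7! × 2! × 2! × 3!) = 720720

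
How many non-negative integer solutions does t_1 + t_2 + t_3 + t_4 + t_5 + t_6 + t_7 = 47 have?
C(47+7-1, 7-1) = C(53, 6) = 22957480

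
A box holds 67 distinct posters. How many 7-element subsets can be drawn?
C(67,7) = 67!/(7!×60!) = 869648208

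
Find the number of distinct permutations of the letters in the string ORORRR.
6! / (2! × 4!) = 15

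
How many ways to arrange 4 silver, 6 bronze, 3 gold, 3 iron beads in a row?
16! / (4! × 6! × 3! × 3!) = 33633600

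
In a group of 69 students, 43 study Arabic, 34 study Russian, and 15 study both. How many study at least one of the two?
|A∪B| = |A| + |B| - |A∩B| = 43 + 34 - 15 = 62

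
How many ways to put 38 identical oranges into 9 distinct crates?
C(38+9-1, 9-1) = C(46, 8) = 260932815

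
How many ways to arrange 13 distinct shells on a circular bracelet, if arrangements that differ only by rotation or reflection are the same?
(13-1)!/2 = 479001600/2 = 239500800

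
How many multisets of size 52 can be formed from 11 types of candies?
C(52+11-1, 11-1) = C(62, 10) = 107518933731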